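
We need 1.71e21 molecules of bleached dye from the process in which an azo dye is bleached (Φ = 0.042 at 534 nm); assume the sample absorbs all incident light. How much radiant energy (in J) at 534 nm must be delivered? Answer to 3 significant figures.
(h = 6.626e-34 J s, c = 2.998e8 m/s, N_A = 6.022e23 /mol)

Product: 1.71e21 / 6.022e23 = 0.002840 mol.
Photons that must be absorbed: 0.002840 / 0.042 = 0.06762 mol.
Photon energy: hc/λ = 3.720e-19 J; per mole, 2.240e5 J mol⁻¹.
Energy required: 0.06762 × 2.240e5 = 1.51e4 J.

1.51e4 J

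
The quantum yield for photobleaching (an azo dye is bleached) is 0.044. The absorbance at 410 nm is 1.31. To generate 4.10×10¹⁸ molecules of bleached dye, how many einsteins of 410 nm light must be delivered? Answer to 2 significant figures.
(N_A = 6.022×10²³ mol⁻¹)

1.6×10⁻⁴ einstein

Product: 4.10×10¹⁸ / 6.022×10²³ = 6.808×10⁻⁶ mol.
Photons that must be absorbed: 6.808×10⁻⁶ / 0.044 = 1.547×10⁻⁴ mol.
Fraction absorbed: 1 − 10^(−1.31) = 0.9510.
Incident photons needed: 1.547×10⁻⁴ / 0.9510 = 1.627×10⁻⁴ mol.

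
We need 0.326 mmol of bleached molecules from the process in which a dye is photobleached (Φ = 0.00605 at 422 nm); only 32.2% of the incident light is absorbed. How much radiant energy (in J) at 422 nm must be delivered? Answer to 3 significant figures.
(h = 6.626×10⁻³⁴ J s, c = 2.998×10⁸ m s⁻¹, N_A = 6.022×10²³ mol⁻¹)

4.74×10⁴ J

Product: 0.326 mmol = 3.26×10⁻⁴ mol.
Photons that must be absorbed: 3.26×10⁻⁴ / 0.00605 = 0.05388 mol.
Incident photons needed: 0.05388 / 0.322 = 0.1673 mol.
Photon energy: hc/λ = 4.707×10⁻¹⁹ J; per mole, 2.835×10⁵ J mol⁻¹.
Energy required: 0.1673 × 2.835×10⁵ = 4.74×10⁴ J.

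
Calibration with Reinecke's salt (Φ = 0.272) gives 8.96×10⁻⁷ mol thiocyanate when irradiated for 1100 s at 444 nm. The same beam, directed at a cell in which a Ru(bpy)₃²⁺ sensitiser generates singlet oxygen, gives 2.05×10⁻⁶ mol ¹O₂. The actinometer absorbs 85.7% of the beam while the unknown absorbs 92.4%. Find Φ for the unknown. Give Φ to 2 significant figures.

Φ = 0.58

Photons absorbed by the actinometer: 8.96×10⁻⁷ / 0.272 = 3.294×10⁻⁶ mol.
Incident flux: 3.294×10⁻⁶ / 0.857 = 3.844×10⁻⁶ einstein.
Absorbed by unknown: 0.924 × 3.844×10⁻⁶ = 3.552×10⁻⁶ mol.
Φ(unknown) = 2.05×10⁻⁶ / 3.552×10⁻⁶ = 0.58.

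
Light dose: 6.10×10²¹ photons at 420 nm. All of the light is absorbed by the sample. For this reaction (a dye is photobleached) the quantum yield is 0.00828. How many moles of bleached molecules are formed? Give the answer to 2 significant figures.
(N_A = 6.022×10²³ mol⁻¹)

Moles of photons: 6.10×10²¹ / 6.022×10²³ = 0.01013 mol.
Product: Φ × n_abs = 0.00828 × 0.01013 = 8.388×10⁻⁵ mol.

8.4×10⁻⁵ mol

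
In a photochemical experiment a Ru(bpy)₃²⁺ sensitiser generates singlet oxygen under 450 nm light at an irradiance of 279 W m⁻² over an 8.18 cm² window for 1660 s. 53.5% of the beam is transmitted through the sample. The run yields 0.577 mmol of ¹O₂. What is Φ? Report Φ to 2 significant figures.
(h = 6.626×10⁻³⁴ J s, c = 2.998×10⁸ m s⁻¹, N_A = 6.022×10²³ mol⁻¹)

Product: 0.577 mmol = 5.77×10⁻⁴ mol.
Photon energy at 450 nm: hc/λ = (6.626×10⁻³⁴)(2.998×10⁸)/(450×10⁻⁹) = 4.414×10⁻¹⁹ J.
Energy delivered: (279 W m⁻²)(8.18×10⁻⁴ m²)(1660 s) = 378.8 J.
Photons incident: 378.8 / 4.414×10⁻¹⁹ = 8.582×10²⁰, i.e. 8.582×10²⁰/6.022×10²³ = 0.001425 mol.
Fraction absorbed: 1 − 53.5/100 = 0.4650.
Photons absorbed: 0.4650 × 0.001425 = 6.626×10⁻⁴ mol.
Φ = 5.77×10⁻⁴ mol / 6.626×10⁻⁴ mol photons = 0.87.

Φ = 0.87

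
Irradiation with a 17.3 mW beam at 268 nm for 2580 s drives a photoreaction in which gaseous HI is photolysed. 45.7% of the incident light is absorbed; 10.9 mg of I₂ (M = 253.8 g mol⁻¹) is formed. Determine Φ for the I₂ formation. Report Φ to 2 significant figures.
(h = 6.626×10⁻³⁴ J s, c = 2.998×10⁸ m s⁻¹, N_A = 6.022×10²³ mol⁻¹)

Φ = 0.94

Product: 10.9 mg / 253.8 g mol⁻¹ = 4.295×10⁻⁵ mol.
Photon energy at 268 nm: hc/λ = (6.626×10⁻³⁴)(2.998×10⁸)/(268×10⁻⁹) = 7.412×10⁻¹⁹ J.
Energy delivered: (17.3 mW)(2580 s) = 44.63 J.
Photons incident: 44.63 / 7.412×10⁻¹⁹ = 6.021×10¹⁹, i.e. 6.021×10¹⁹/6.022×10²³ = 9.998×10⁻⁵ mol.
Photons absorbed: 0.457 × 9.998×10⁻⁵ = 4.569×10⁻⁵ mol.
Φ = 4.295×10⁻⁵ mol / 4.569×10⁻⁵ mol photons = 0.94.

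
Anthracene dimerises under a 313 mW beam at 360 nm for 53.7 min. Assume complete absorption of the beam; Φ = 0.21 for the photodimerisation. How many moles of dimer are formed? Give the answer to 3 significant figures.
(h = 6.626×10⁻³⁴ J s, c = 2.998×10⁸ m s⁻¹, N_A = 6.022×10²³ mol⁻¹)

6.37×10⁻⁴ mol

Photon energy at 360 nm: hc/λ = (6.626×10⁻³⁴)(2.998×10⁸)/(360×10⁻⁹) = 5.518×10⁻¹⁹ J.
Energy delivered: (313 mW)(3222 s) = 1008 J.
Photons incident: 1008 / 5.518×10⁻¹⁹ = 1.827×10²¹, i.e. 1.827×10²¹/6.022×10²³ = 0.003034 mol.
Product: Φ × n_abs = 0.21 × 0.003034 = 6.371×10⁻⁴ mol.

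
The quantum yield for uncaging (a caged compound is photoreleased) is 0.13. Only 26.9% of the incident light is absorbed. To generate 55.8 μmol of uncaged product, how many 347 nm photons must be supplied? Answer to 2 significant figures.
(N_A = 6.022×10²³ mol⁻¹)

Product: 55.8 μmol = 5.58×10⁻⁵ mol.
Photons that must be absorbed: 5.58×10⁻⁵ / 0.13 = 4.292×10⁻⁴ mol.
Incident photons needed: 4.292×10⁻⁴ / 0.269 = 0.001596 mol.
Photon count: 0.001596 × 6.022×10²³ = 9.6×10²⁰.

9.6×10²⁰ photons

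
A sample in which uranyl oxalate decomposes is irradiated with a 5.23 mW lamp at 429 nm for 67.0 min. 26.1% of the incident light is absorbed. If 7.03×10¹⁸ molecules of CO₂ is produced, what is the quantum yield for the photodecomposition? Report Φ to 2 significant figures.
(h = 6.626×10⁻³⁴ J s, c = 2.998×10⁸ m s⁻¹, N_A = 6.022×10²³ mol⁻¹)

Φ = 0.59

Product: 7.03×10¹⁸ / 6.022×10²³ = 1.167×10⁻⁵ mol.
Photon energy at 429 nm: hc/λ = (6.626×10⁻³⁴)(2.998×10⁸)/(429×10⁻⁹) = 4.630×10⁻¹⁹ J.
Energy delivered: (5.23 mW)(4020 s) = 21.02 J.
Photons incident: 21.02 / 4.630×10⁻¹⁹ = 4.540×10¹⁹, i.e. 4.540×10¹⁹/6.022×10²³ = 7.539×10⁻⁵ mol.
Photons absorbed: 0.261 × 7.539×10⁻⁵ = 1.968×10⁻⁵ mol.
Φ = 1.167×10⁻⁵ mol / 1.968×10⁻⁵ mol photons = 0.59.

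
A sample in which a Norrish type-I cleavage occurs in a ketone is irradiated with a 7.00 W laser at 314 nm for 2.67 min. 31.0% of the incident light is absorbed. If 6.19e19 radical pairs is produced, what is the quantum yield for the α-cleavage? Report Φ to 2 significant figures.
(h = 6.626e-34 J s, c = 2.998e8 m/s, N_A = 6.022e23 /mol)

Φ = 0.11

Product: 6.19e19 / 6.022e23 = 1.028e-4 mol.
Photon energy at 314 nm: hc/λ = (6.626e-34)(2.998e8)/(314e-9) = 6.326e-19 J.
Energy delivered: (7.00 W)(160.2 s) = 1121 J.
Photons incident: 1121 / 6.326e-19 = 1.772e21, i.e. 1.772e21/6.022e23 = 0.002943 mol.
Photons absorbed: 0.310 × 0.002943 = 9.123e-4 mol.
Φ = 1.028e-4 mol / 9.123e-4 mol photons = 0.11.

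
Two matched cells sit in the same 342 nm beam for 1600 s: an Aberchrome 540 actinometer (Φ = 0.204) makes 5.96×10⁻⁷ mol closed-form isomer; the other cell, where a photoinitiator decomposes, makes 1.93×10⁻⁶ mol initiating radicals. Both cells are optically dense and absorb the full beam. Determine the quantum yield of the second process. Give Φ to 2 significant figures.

Φ = 0.66

Photons absorbed by the actinometer: 5.96×10⁻⁷ / 0.204 = 2.922×10⁻⁶ mol.
Φ(unknown) = 1.93×10⁻⁶ / 2.922×10⁻⁶ = 0.66.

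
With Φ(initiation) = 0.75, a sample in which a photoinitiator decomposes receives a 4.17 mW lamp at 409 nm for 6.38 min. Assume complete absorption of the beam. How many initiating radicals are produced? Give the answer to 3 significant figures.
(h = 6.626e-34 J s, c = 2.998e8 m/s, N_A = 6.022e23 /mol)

2.46e18 initiating radicals

Photon energy at 409 nm: hc/λ = (6.626e-34)(2.998e8)/(409e-9) = 4.857e-19 J.
Energy delivered: (4.17 mW)(382.8 s) = 1.596 J.
Photons incident: 1.596 / 4.857e-19 = 3.286e18, i.e. 3.286e18/6.022e23 = 5.457e-6 mol.
Product: Φ × n_abs = 0.75 × 5.457e-6 = 4.093e-6 mol.
As a count: 4.093e-6 × 6.022e23 = 2.46e18.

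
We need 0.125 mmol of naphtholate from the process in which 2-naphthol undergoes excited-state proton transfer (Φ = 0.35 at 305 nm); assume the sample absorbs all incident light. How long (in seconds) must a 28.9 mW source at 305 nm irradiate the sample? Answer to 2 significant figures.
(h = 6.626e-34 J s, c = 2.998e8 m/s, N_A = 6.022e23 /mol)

t ≈ 4800 s

Product: 0.125 mmol = 1.25e-4 mol.
Photons that must be absorbed: 1.25e-4 / 0.35 = 3.571e-4 mol.
Photon energy: hc/λ = 6.513e-19 J; per mole, 3.922e5 J mol⁻¹.
Energy required: 3.571e-4 × 3.922e5 = 140.1 J.
Time: 140.1 J / 0.0289 W = 4800 s.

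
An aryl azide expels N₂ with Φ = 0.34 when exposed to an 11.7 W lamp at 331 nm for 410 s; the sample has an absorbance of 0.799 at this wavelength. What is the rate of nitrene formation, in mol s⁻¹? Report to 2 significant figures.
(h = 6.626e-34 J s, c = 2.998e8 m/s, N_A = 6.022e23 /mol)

9.3e-6 mol s⁻¹

Photon energy at 331 nm: hc/λ = (6.626e-34)(2.998e8)/(331e-9) = 6.001e-19 J.
Energy delivered: (11.7 W)(410 s) = 4797 J.
Photons incident: 4797 / 6.001e-19 = 7.994e21, i.e. 7.994e21/6.022e23 = 0.01327 mol.
Fraction absorbed: 1 − 10^(−0.799) = 0.8411.
Photons absorbed: 0.8411 × 0.01327 = 0.01116 mol.
Product formed: 0.34 × 0.01116 = 0.003794 mol.
Rate: 0.003794 / 410 s = 9.3e-6 mol s⁻¹.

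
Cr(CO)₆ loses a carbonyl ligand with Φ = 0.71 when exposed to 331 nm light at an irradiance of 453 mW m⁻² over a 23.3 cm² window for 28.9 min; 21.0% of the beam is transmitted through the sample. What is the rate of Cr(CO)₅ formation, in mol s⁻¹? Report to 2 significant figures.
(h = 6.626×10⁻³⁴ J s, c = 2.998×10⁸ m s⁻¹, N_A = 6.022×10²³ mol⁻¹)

1.6×10⁻⁹ mol s⁻¹

Photon energy at 331 nm: hc/λ = (6.626×10⁻³⁴)(2.998×10⁸)/(331×10⁻⁹) = 6.001×10⁻¹⁹ J.
Energy delivered: (453 mW m⁻²)(23.3×10⁻⁴ m²)(1734 s) = 1.830 J.
Photons incident: 1.830 / 6.001×10⁻¹⁹ = 3.049×10¹⁸, i.e. 3.049×10¹⁸/6.022×10²³ = 5.063×10⁻⁶ mol.
Fraction absorbed: 1 − 21.0/100 = 0.7900.
Photons absorbed: 0.7900 × 5.063×10⁻⁶ = 4.000×10⁻⁶ mol.
Product formed: 0.71 × 4.000×10⁻⁶ = 2.840×10⁻⁶ mol.
Rate: 2.840×10⁻⁶ / 1734 s = 1.6×10⁻⁹ mol s⁻¹.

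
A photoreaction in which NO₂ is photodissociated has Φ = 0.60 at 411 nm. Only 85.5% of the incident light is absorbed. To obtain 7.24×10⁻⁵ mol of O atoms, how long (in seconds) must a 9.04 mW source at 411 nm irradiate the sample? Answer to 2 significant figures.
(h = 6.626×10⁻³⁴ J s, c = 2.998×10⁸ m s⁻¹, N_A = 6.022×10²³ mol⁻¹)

t ≈ 4500 s

Photons that must be absorbed: 7.24×10⁻⁵ / 0.60 = 1.207×10⁻⁴ mol.
Incident photons needed: 1.207×10⁻⁴ / 0.855 = 1.412×10⁻⁴ mol.
Photon energy: hc/λ = 4.833×10⁻¹⁹ J; per mole, 2.910×10⁵ J mol⁻¹.
Energy required: 1.412×10⁻⁴ × 2.910×10⁵ = 41.09 J.
Time: 41.09 J / 0.00904 W = 4500 s.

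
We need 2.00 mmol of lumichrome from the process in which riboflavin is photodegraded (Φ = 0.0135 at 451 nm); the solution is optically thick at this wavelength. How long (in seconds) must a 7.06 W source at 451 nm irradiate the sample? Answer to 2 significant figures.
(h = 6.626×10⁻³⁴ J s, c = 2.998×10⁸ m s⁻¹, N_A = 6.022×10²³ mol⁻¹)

Product: 2.00 mmol = 0.00200 mol.
Photons that must be absorbed: 0.00200 / 0.0135 = 0.1481 mol.
Photon energy: hc/λ = 4.405×10⁻¹⁹ J; per mole, 2.653×10⁵ J mol⁻¹.
Energy required: 0.1481 × 2.653×10⁵ = 3.929×10⁴ J.
Time: 3.929×10⁴ J / 7.06 W = 5600 s.

t ≈ 5600 s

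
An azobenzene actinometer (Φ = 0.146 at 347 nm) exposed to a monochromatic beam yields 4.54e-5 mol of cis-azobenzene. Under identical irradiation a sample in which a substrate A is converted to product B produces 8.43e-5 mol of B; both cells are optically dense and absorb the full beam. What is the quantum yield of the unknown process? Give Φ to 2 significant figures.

Φ = 0.27

Photons absorbed by the actinometer: 4.54e-5 / 0.146 = 3.110e-4 mol.
Φ(unknown) = 8.43e-5 / 3.110e-4 = 0.27.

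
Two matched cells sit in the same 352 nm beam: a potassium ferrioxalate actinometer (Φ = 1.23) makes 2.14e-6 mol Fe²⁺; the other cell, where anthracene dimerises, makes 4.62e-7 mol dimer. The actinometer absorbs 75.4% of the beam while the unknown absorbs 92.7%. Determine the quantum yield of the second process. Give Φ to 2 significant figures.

Φ = 0.22

Photons absorbed by the actinometer: 2.14e-6 / 1.23 = 1.740e-6 mol.
Incident flux: 1.740e-6 / 0.754 = 2.308e-6 einstein.
Absorbed by unknown: 0.927 × 2.308e-6 = 2.140e-6 mol.
Φ(unknown) = 4.62e-7 / 2.140e-6 = 0.22.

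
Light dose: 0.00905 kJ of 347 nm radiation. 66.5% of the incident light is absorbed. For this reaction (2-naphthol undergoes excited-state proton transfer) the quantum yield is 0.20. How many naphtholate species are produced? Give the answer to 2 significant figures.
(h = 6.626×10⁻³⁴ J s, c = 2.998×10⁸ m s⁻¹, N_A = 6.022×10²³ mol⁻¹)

2.1×10¹⁸ species

Photon energy at 347 nm: hc/λ = (6.626×10⁻³⁴)(2.998×10⁸)/(347×10⁻⁹) = 5.725×10⁻¹⁹ J.
Incident energy: 0.00905 kJ = 9.05 J.
Photons incident: 9.05 / 5.725×10⁻¹⁹ = 1.581×10¹⁹, i.e. 1.581×10¹⁹/6.022×10²³ = 2.625×10⁻⁵ mol.
Photons absorbed: 0.665 × 2.625×10⁻⁵ = 1.746×10⁻⁵ mol.
Product: Φ × n_abs = 0.20 × 1.746×10⁻⁵ = 3.492×10⁻⁶ mol.
As a count: 3.492×10⁻⁶ × 6.022×10²³ = 2.1×10¹⁸.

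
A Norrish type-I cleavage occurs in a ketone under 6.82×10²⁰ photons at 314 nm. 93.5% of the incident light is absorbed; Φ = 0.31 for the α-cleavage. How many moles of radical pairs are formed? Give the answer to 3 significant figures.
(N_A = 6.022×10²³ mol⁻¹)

Moles of photons: 6.82×10²⁰ / 6.022×10²³ = 0.001133 mol.
Photons absorbed: 0.935 × 0.001133 = 0.001059 mol.
Product: Φ × n_abs = 0.31 × 0.001059 = 3.283×10⁻⁴ mol.

3.28×10⁻⁴ mol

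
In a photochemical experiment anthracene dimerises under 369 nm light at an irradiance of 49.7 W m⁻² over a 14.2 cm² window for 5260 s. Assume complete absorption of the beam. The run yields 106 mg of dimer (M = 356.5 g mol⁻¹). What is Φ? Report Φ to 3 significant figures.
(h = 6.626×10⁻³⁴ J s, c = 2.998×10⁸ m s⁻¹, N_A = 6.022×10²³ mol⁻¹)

Φ = 0.260

Product: 106 mg / 356.5 g mol⁻¹ = 2.973×10⁻⁴ mol.
Photon energy at 369 nm: hc/λ = (6.626×10⁻³⁴)(2.998×10⁸)/(369×10⁻⁹) = 5.383×10⁻¹⁹ J.
Energy delivered: (49.7 W m⁻²)(14.2×10⁻⁴ m²)(5260 s) = 371.2 J.
Photons incident: 371.2 / 5.383×10⁻¹⁹ = 6.896×10²⁰, i.e. 6.896×10²⁰/6.022×10²³ = 0.001145 mol.
Φ = 2.973×10⁻⁴ mol / 0.001145 mol photons = 0.260.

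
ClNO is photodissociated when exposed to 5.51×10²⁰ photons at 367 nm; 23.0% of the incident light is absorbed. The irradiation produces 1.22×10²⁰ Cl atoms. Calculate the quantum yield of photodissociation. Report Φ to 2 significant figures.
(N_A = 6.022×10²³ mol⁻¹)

Product: 1.22×10²⁰ / 6.022×10²³ = 2.026×10⁻⁴ mol.
Moles of photons: 5.51×10²⁰ / 6.022×10²³ = 9.150×10⁻⁴ mol.
Photons absorbed: 0.230 × 9.150×10⁻⁴ = 2.105×10⁻⁴ mol.
Φ = 2.026×10⁻⁴ mol / 2.105×10⁻⁴ mol photons = 0.96.

Φ = 0.96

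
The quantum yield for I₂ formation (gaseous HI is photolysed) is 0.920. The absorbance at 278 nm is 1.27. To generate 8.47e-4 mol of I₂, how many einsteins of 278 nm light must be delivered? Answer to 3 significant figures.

9.73e-4 einstein

Photons that must be absorbed: 8.47e-4 / 0.920 = 9.207e-4 mol.
Fraction absorbed: 1 − 10^(−1.27) = 0.9463.
Incident photons needed: 9.207e-4 / 0.9463 = 9.729e-4 mol.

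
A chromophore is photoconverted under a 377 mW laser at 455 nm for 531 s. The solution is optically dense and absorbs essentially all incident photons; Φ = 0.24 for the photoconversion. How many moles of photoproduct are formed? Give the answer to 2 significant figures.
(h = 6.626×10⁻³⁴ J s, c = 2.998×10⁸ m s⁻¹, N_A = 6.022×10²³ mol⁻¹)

1.8×10⁻⁴ mol

Photon energy at 455 nm: hc/λ = (6.626×10⁻³⁴)(2.998×10⁸)/(455×10⁻⁹) = 4.366×10⁻¹⁹ J.
Energy delivered: (377 mW)(531 s) = 200.2 J.
Photons incident: 200.2 / 4.366×10⁻¹⁹ = 4.585×10²⁰, i.e. 4.585×10²⁰/6.022×10²³ = 7.614×10⁻⁴ mol.
Product: Φ × n_abs = 0.24 × 7.614×10⁻⁴ = 1.827×10⁻⁴ mol.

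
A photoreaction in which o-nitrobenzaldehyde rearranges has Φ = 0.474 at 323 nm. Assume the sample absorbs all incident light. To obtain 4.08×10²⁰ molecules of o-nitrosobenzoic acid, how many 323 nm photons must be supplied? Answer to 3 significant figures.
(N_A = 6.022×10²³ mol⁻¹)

8.61×10²⁰ photons

Product: 4.08×10²⁰ / 6.022×10²³ = 6.775×10⁻⁴ mol.
Photons that must be absorbed: 6.775×10⁻⁴ / 0.474 = 0.001429 mol.
Photon count: 0.001429 × 6.022×10²³ = 8.61×10²⁰.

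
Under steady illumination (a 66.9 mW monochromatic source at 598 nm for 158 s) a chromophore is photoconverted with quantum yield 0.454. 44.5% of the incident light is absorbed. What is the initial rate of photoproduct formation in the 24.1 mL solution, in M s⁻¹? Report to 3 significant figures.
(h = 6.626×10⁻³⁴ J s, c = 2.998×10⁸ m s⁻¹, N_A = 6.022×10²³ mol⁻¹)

2.80×10⁻⁶ M s⁻¹

Photon energy at 598 nm: hc/λ = (6.626×10⁻³⁴)(2.998×10⁸)/(598×10⁻⁹) = 3.322×10⁻¹⁹ J.
Energy delivered: (66.9 mW)(158 s) = 10.57 J.
Photons incident: 10.57 / 3.322×10⁻¹⁹ = 3.182×10¹⁹, i.e. 3.182×10¹⁹/6.022×10²³ = 5.284×10⁻⁵ mol.
Photons absorbed: 0.445 × 5.284×10⁻⁵ = 2.351×10⁻⁵ mol.
Product formed: 0.454 × 2.351×10⁻⁵ = 1.067×10⁻⁵ mol.
Rate: 1.067×10⁻⁵ mol / (158 s × 0.0241 L) = 2.80×10⁻⁶ M s⁻¹.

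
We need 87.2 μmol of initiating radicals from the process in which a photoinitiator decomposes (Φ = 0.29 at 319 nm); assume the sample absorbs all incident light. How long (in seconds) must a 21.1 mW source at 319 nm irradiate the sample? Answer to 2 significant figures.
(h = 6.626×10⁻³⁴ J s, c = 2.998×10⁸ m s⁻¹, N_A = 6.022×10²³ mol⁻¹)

Product: 87.2 μmol = 8.72×10⁻⁵ mol.
Photons that must be absorbed: 8.72×10⁻⁵ / 0.29 = 3.007×10⁻⁴ mol.
Photon energy: hc/λ = 6.227×10⁻¹⁹ J; per mole, 3.750×10⁵ J mol⁻¹.
Energy required: 3.007×10⁻⁴ × 3.750×10⁵ = 112.8 J.
Time: 112.8 J / 0.0211 W = 5300 s.

t ≈ 5300 s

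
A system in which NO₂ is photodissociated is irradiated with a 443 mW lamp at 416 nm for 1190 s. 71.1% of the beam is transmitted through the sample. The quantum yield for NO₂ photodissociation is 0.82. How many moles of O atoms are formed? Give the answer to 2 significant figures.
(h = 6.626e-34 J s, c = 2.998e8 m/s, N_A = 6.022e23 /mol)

4.3e-4 mol

Photon energy at 416 nm: hc/λ = (6.626e-34)(2.998e8)/(416e-9) = 4.775e-19 J.
Energy delivered: (443 mW)(1190 s) = 527.2 J.
Photons incident: 527.2 / 4.775e-19 = 1.104e21, i.e. 1.104e21/6.022e23 = 0.001833 mol.
Fraction absorbed: 1 − 71.1/100 = 0.2890.
Photons absorbed: 0.2890 × 0.001833 = 5.297e-4 mol.
Product: Φ × n_abs = 0.82 × 5.297e-4 = 4.344e-4 mol.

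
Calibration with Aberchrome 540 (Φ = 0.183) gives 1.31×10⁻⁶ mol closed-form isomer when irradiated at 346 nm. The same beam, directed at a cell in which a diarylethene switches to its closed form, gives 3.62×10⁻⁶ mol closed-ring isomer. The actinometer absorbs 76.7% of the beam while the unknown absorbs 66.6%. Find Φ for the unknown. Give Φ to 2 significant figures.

Photons absorbed by the actinometer: 1.31×10⁻⁶ / 0.183 = 7.158×10⁻⁶ mol.
Incident flux: 7.158×10⁻⁶ / 0.767 = 9.332×10⁻⁶ einstein.
Absorbed by unknown: 0.666 × 9.332×10⁻⁶ = 6.215×10⁻⁶ mol.
Φ(unknown) = 3.62×10⁻⁶ / 6.215×10⁻⁶ = 0.58.

Φ = 0.58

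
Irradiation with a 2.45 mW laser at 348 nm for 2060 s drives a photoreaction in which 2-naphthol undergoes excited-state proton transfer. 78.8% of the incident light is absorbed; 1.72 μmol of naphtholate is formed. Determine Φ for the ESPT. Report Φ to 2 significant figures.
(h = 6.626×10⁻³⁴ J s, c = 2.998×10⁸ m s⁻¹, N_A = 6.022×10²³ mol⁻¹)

Product: 1.72 μmol = 1.72×10⁻⁶ mol.
Photon energy at 348 nm: hc/λ = (6.626×10⁻³⁴)(2.998×10⁸)/(348×10⁻⁹) = 5.708×10⁻¹⁹ J.
Energy delivered: (2.45 mW)(2060 s) = 5.047 J.
Photons incident: 5.047 / 5.708×10⁻¹⁹ = 8.842×10¹⁸, i.e. 8.842×10¹⁸/6.022×10²³ = 1.468×10⁻⁵ mol.
Photons absorbed: 0.788 × 1.468×10⁻⁵ = 1.157×10⁻⁵ mol.
Φ = 1.72×10⁻⁶ mol / 1.157×10⁻⁵ mol photons = 0.15.

Φ = 0.15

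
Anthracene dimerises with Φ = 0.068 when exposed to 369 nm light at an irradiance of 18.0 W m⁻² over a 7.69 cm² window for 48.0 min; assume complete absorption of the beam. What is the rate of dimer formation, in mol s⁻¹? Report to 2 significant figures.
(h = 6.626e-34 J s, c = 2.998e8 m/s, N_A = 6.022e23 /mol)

Photon energy at 369 nm: hc/λ = (6.626e-34)(2.998e8)/(369e-9) = 5.383e-19 J.
Energy delivered: (18.0 W m⁻²)(7.69e-4 m²)(2880 s) = 39.86 J.
Photons incident: 39.86 / 5.383e-19 = 7.405e19, i.e. 7.405e19/6.022e23 = 1.230e-4 mol.
Product formed: 0.068 × 1.230e-4 = 8.364e-6 mol.
Rate: 8.364e-6 / 2880 s = 2.9e-9 mol s⁻¹.

2.9e-9 mol s⁻¹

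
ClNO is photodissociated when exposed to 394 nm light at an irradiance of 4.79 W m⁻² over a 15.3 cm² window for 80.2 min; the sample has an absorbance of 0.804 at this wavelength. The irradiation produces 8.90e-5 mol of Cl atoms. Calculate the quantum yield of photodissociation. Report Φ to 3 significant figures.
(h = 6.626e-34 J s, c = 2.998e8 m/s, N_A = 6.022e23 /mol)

Φ = 0.909

Photon energy at 394 nm: hc/λ = (6.626e-34)(2.998e8)/(394e-9) = 5.042e-19 J.
Energy delivered: (4.79 W m⁻²)(15.3e-4 m²)(4812 s) = 35.27 J.
Photons incident: 35.27 / 5.042e-19 = 6.995e19, i.e. 6.995e19/6.022e23 = 1.162e-4 mol.
Fraction absorbed: 1 − 10^(−0.804) = 0.8430.
Photons absorbed: 0.8430 × 1.162e-4 = 9.796e-5 mol.
Φ = 8.90e-5 mol / 9.796e-5 mol photons = 0.909.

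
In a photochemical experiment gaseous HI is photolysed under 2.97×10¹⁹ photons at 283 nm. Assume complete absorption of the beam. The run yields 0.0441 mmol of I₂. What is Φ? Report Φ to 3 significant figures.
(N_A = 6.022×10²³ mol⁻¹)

Φ = 0.894

Product: 0.0441 mmol = 4.41×10⁻⁵ mol.
Moles of photons: 2.97×10¹⁹ / 6.022×10²³ = 4.932×10⁻⁵ mol.
Φ = 4.41×10⁻⁵ mol / 4.932×10⁻⁵ mol photons = 0.894.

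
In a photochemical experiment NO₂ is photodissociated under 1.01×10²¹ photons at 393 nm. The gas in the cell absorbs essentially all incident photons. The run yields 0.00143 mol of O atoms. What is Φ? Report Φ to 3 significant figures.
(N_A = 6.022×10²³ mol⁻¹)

Moles of photons: 1.01×10²¹ / 6.022×10²³ = 0.001677 mol.
Φ = 0.00143 mol / 0.001677 mol photons = 0.853.

Φ = 0.853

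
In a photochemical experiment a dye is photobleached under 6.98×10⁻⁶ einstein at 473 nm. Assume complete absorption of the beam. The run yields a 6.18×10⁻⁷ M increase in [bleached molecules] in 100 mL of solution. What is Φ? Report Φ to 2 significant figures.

Product: (6.18×10⁻⁷ M)(0.1 L) = 6.180×10⁻⁸ mol.
Φ = 6.180×10⁻⁸ mol / 6.98×10⁻⁶ mol photons = 0.0089.

Φ = 0.0089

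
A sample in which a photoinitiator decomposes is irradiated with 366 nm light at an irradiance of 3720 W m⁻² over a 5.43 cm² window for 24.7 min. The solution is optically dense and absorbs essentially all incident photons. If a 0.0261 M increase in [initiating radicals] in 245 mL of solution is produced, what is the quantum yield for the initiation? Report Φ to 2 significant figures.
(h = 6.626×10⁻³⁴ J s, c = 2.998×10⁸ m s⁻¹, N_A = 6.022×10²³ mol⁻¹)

Product: (0.0261 M)(0.245 L) = 0.006395 mol.
Photon energy at 366 nm: hc/λ = (6.626×10⁻³⁴)(2.998×10⁸)/(366×10⁻⁹) = 5.428×10⁻¹⁹ J.
Energy delivered: (3720 W m⁻²)(5.43×10⁻⁴ m²)(1482 s) = 2994 J.
Photons incident: 2994 / 5.428×10⁻¹⁹ = 5.516×10²¹, i.e. 5.516×10²¹/6.022×10²³ = 0.009160 mol.
Φ = 0.006395 mol / 0.009160 mol photons = 0.70.

Φ = 0.70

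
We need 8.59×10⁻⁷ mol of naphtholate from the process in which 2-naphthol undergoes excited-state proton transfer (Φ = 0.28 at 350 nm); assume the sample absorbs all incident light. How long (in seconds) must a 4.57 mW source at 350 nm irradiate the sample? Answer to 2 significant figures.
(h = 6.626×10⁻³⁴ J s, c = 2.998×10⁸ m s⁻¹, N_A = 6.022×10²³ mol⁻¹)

t ≈ 230 s

Photons that must be absorbed: 8.59×10⁻⁷ / 0.28 = 3.068×10⁻⁶ mol.
Photon energy: hc/λ = 5.676×10⁻¹⁹ J; per mole, 3.418×10⁵ J mol⁻¹.
Energy required: 3.068×10⁻⁶ × 3.418×10⁵ = 1.049 J.
Time: 1.049 J / 0.00457 W = 230 s.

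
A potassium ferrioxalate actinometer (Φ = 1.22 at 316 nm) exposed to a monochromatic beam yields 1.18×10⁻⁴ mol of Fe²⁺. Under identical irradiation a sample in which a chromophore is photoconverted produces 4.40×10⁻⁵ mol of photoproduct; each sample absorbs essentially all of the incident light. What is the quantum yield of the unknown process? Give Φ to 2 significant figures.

Φ = 0.45

Photons absorbed by the actinometer: 1.18×10⁻⁴ / 1.22 = 9.672×10⁻⁵ mol.
Φ(unknown) = 4.40×10⁻⁵ / 9.672×10⁻⁵ = 0.45.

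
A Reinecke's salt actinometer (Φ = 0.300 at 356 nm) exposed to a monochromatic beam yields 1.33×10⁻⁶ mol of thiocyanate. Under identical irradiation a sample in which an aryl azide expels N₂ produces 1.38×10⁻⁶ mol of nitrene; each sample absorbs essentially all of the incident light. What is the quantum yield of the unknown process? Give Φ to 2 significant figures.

Φ = 0.31

Photons absorbed by the actinometer: 1.33×10⁻⁶ / 0.300 = 4.433×10⁻⁶ mol.
Φ(unknown) = 1.38×10⁻⁶ / 4.433×10⁻⁶ = 0.31.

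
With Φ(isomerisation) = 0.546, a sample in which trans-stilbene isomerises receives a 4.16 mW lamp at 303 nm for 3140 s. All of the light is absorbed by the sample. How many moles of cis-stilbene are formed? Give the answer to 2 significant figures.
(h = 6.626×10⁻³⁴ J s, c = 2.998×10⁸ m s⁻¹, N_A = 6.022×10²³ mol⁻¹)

Photon energy at 303 nm: hc/λ = (6.626×10⁻³⁴)(2.998×10⁸)/(303×10⁻⁹) = 6.556×10⁻¹⁹ J.
Energy delivered: (4.16 mW)(3140 s) = 13.06 J.
Photons incident: 13.06 / 6.556×10⁻¹⁹ = 1.992×10¹⁹, i.e. 1.992×10¹⁹/6.022×10²³ = 3.308×10⁻⁵ mol.
Product: Φ × n_abs = 0.546 × 3.308×10⁻⁵ = 1.806×10⁻⁵ mol.

1.8×10⁻⁵ mol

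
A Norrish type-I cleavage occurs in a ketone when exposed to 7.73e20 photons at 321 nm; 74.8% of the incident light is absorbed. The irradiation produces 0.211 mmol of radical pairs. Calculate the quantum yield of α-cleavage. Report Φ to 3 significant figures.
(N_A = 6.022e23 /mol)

Product: 0.211 mmol = 2.11e-4 mol.
Moles of photons: 7.73e20 / 6.022e23 = 0.001284 mol.
Photons absorbed: 0.748 × 0.001284 = 9.604e-4 mol.
Φ = 2.11e-4 mol / 9.604e-4 mol photons = 0.220.

Φ = 0.220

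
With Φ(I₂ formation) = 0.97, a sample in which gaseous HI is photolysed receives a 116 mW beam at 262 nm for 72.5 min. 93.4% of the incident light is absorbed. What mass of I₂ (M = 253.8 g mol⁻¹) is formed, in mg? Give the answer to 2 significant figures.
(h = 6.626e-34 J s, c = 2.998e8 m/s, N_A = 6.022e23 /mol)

250 mg

Photon energy at 262 nm: hc/λ = (6.626e-34)(2.998e8)/(262e-9) = 7.582e-19 J.
Energy delivered: (116 mW)(4350 s) = 504.6 J.
Photons incident: 504.6 / 7.582e-19 = 6.655e20, i.e. 6.655e20/6.022e23 = 0.001105 mol.
Photons absorbed: 0.934 × 0.001105 = 0.001032 mol.
Product: Φ × n_abs = 0.97 × 0.001032 = 0.001001 mol.
Mass: 0.001001 × 253.8 = 0.2541 g = 250 mg.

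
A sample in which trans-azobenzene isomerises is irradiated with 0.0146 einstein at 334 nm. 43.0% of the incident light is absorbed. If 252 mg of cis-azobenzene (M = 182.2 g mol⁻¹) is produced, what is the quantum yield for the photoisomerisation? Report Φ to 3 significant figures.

Φ = 0.220

Product: 252 mg / 182.2 g mol⁻¹ = 0.001383 mol.
Photons absorbed: 0.430 × 0.0146 = 0.006278 mol.
Φ = 0.001383 mol / 0.006278 mol photons = 0.220.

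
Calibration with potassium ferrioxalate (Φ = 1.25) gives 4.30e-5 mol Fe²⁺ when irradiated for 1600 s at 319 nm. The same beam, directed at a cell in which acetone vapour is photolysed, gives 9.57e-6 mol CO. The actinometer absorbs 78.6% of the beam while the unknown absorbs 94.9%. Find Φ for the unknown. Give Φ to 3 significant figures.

Photons absorbed by the actinometer: 4.30e-5 / 1.25 = 3.440e-5 mol.
Incident flux: 3.440e-5 / 0.786 = 4.377e-5 einstein.
Absorbed by unknown: 0.949 × 4.377e-5 = 4.154e-5 mol.
Φ(unknown) = 9.57e-6 / 4.154e-5 = 0.230.

Φ = 0.230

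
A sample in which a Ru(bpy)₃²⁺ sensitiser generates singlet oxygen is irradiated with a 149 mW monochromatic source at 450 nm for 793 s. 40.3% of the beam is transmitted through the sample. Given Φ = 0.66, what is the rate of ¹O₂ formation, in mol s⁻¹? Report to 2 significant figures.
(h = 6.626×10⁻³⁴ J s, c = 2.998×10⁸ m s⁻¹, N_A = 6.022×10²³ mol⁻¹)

2.2×10⁻⁷ mol s⁻¹

Photon energy at 450 nm: hc/λ = (6.626×10⁻³⁴)(2.998×10⁸)/(450×10⁻⁹) = 4.414×10⁻¹⁹ J.
Energy delivered: (149 mW)(793 s) = 118.2 J.
Photons incident: 118.2 / 4.414×10⁻¹⁹ = 2.678×10²⁰, i.e. 2.678×10²⁰/6.022×10²³ = 4.447×10⁻⁴ mol.
Fraction absorbed: 1 − 40.3/100 = 0.5970.
Photons absorbed: 0.5970 × 4.447×10⁻⁴ = 2.655×10⁻⁴ mol.
Product formed: 0.66 × 2.655×10⁻⁴ = 1.752×10⁻⁴ mol.
Rate: 1.752×10⁻⁴ / 793 s = 2.2×10⁻⁷ mol s⁻¹.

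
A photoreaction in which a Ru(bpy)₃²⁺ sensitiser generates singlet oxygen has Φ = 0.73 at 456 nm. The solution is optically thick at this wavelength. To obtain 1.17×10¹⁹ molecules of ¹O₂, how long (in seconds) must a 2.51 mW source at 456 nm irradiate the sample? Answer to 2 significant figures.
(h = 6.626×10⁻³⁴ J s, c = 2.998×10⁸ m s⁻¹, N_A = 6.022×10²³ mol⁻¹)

t ≈ 2800 s

Product: 1.17×10¹⁹ / 6.022×10²³ = 1.943×10⁻⁵ mol.
Photons that must be absorbed: 1.943×10⁻⁵ / 0.73 = 2.662×10⁻⁵ mol.
Photon energy: hc/λ = 4.356×10⁻¹⁹ J; per mole, 2.623×10⁵ J mol⁻¹.
Energy required: 2.662×10⁻⁵ × 2.623×10⁵ = 6.982 J.
Time: 6.982 J / 0.00251 W = 2800 s.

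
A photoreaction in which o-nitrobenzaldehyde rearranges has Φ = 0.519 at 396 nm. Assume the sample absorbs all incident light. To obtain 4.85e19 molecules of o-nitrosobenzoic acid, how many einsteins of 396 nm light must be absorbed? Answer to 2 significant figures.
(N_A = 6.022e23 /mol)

Product: 4.85e19 / 6.022e23 = 8.054e-5 mol.
Photons that must be absorbed: 8.054e-5 / 0.519 = 1.552e-4 mol.

1.6e-4 einstein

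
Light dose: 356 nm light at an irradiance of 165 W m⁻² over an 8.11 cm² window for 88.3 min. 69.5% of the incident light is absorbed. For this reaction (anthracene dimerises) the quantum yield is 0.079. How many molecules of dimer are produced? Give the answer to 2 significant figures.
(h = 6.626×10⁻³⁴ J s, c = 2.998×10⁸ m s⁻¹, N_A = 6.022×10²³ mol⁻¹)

Photon energy at 356 nm: hc/λ = (6.626×10⁻³⁴)(2.998×10⁸)/(356×10⁻⁹) = 5.580×10⁻¹⁹ J.
Energy delivered: (165 W m⁻²)(8.11×10⁻⁴ m²)(5298 s) = 709.0 J.
Photons incident: 709.0 / 5.580×10⁻¹⁹ = 1.271×10²¹, i.e. 1.271×10²¹/6.022×10²³ = 0.002111 mol.
Photons absorbed: 0.695 × 0.002111 = 0.001467 mol.
Product: Φ × n_abs = 0.079 × 0.001467 = 1.159×10⁻⁴ mol.
As a count: 1.159×10⁻⁴ × 6.022×10²³ = 7.0×10¹⁹.

7.0×10¹⁹ molecules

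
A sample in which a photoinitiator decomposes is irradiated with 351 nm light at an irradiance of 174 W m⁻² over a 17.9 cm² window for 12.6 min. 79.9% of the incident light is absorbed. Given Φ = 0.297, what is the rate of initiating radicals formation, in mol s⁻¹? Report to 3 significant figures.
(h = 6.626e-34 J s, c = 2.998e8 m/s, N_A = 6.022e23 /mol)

Photon energy at 351 nm: hc/λ = (6.626e-34)(2.998e8)/(351e-9) = 5.659e-19 J.
Energy delivered: (174 W m⁻²)(17.9e-4 m²)(756 s) = 235.5 J.
Photons incident: 235.5 / 5.659e-19 = 4.162e20, i.e. 4.162e20/6.022e23 = 6.911e-4 mol.
Photons absorbed: 0.799 × 6.911e-4 = 5.522e-4 mol.
Product formed: 0.297 × 5.522e-4 = 1.640e-4 mol.
Rate: 1.640e-4 / 756 s = 2.17e-7 mol s⁻¹.

2.17e-7 mol s⁻¹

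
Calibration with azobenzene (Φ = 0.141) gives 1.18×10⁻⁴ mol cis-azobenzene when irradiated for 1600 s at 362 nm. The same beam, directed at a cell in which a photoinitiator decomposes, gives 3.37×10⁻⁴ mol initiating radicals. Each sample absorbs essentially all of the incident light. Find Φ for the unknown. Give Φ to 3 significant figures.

Φ = 0.403

Photons absorbed by the actinometer: 1.18×10⁻⁴ / 0.141 = 8.369×10⁻⁴ mol.
Φ(unknown) = 3.37×10⁻⁴ / 8.369×10⁻⁴ = 0.403.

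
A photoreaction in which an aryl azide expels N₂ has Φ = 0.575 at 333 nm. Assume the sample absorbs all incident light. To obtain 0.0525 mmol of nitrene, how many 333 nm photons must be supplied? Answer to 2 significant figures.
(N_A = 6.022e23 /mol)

5.5e19 photons

Product: 0.0525 mmol = 5.25e-5 mol.
Photons that must be absorbed: 5.25e-5 / 0.575 = 9.130e-5 mol.
Photon count: 9.130e-5 × 6.022e23 = 5.5e19.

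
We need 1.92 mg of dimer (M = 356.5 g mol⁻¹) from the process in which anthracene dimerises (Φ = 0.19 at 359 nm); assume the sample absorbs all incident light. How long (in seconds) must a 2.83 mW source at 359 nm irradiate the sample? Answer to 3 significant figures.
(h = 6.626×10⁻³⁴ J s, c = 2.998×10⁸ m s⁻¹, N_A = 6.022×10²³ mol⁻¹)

Product: 1.92 mg / 356.5 g mol⁻¹ = 5.386×10⁻⁶ mol.
Photons that must be absorbed: 5.386×10⁻⁶ / 0.19 = 2.835×10⁻⁵ mol.
Photon energy: hc/λ = 5.533×10⁻¹⁹ J; per mole, 3.332×10⁵ J mol⁻¹.
Energy required: 2.835×10⁻⁵ × 3.332×10⁵ = 9.446 J.
Time: 9.446 J / 0.00283 W = 3340 s.

t ≈ 3340 s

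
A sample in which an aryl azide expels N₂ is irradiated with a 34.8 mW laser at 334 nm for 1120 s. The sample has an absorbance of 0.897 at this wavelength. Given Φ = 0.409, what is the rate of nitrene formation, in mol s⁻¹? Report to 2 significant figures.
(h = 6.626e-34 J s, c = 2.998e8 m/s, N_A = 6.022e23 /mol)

3.5e-8 mol s⁻¹

Photon energy at 334 nm: hc/λ = (6.626e-34)(2.998e8)/(334e-9) = 5.948e-19 J.
Energy delivered: (34.8 mW)(1120 s) = 38.98 J.
Photons incident: 38.98 / 5.948e-19 = 6.553e19, i.e. 6.553e19/6.022e23 = 1.088e-4 mol.
Fraction absorbed: 1 − 10^(−0.897) = 0.8732.
Photons absorbed: 0.8732 × 1.088e-4 = 9.500e-5 mol.
Product formed: 0.409 × 9.500e-5 = 3.886e-5 mol.
Rate: 3.886e-5 / 1120 s = 3.5e-8 mol s⁻¹.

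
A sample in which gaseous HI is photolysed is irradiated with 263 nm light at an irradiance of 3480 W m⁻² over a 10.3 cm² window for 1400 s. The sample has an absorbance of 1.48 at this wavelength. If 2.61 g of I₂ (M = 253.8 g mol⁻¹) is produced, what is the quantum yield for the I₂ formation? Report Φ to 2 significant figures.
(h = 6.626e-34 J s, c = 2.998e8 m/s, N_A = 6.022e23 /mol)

Product: 2.61 g / 253.8 g mol⁻¹ = 0.01028 mol.
Photon energy at 263 nm: hc/λ = (6.626e-34)(2.998e8)/(263e-9) = 7.553e-19 J.
Energy delivered: (3480 W m⁻²)(10.3e-4 m²)(1400 s) = 5018 J.
Photons incident: 5018 / 7.553e-19 = 6.644e21, i.e. 6.644e21/6.022e23 = 0.01103 mol.
Fraction absorbed: 1 − 10^(−1.48) = 0.9669.
Photons absorbed: 0.9669 × 0.01103 = 0.01066 mol.
Φ = 0.01028 mol / 0.01066 mol photons = 0.96.

Φ = 0.96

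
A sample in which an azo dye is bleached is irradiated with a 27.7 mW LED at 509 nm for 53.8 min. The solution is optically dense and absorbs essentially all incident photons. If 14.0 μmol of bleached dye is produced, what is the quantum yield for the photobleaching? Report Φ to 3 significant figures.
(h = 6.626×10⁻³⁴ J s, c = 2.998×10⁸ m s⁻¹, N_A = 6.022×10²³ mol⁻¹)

Φ = 0.0368

Product: 14.0 μmol = 1.40×10⁻⁵ mol.
Photon energy at 509 nm: hc/λ = (6.626×10⁻³⁴)(2.998×10⁸)/(509×10⁻⁹) = 3.903×10⁻¹⁹ J.
Energy delivered: (27.7 mW)(3228 s) = 89.42 J.
Photons incident: 89.42 / 3.903×10⁻¹⁹ = 2.291×10²⁰, i.e. 2.291×10²⁰/6.022×10²³ = 3.804×10⁻⁴ mol.
Φ = 1.40×10⁻⁵ mol / 3.804×10⁻⁴ mol photons = 0.0368.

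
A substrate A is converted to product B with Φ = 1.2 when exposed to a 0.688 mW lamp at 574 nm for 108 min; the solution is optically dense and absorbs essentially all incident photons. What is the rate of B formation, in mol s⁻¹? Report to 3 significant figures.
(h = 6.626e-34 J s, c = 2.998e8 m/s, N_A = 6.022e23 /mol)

3.96e-9 mol s⁻¹

Photon energy at 574 nm: hc/λ = (6.626e-34)(2.998e8)/(574e-9) = 3.461e-19 J.
Energy delivered: (0.688 mW)(6480 s) = 4.458 J.
Photons incident: 4.458 / 3.461e-19 = 1.288e19, i.e. 1.288e19/6.022e23 = 2.139e-5 mol.
Product formed: 1.2 × 2.139e-5 = 2.567e-5 mol.
Rate: 2.567e-5 / 6480 s = 3.96e-9 mol s⁻¹.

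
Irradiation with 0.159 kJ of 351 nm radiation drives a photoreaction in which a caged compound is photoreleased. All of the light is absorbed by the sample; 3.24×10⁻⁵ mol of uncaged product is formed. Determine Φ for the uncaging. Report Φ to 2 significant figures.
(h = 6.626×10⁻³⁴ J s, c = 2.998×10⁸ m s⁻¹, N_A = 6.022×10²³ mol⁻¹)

Φ = 0.069

Photon energy at 351 nm: hc/λ = (6.626×10⁻³⁴)(2.998×10⁸)/(351×10⁻⁹) = 5.659×10⁻¹⁹ J.
Incident energy: 0.159 kJ = 159 J.
Photons incident: 159 / 5.659×10⁻¹⁹ = 2.810×10²⁰, i.e. 2.810×10²⁰/6.022×10²³ = 4.666×10⁻⁴ mol.
Φ = 3.24×10⁻⁵ mol / 4.666×10⁻⁴ mol photons = 0.069.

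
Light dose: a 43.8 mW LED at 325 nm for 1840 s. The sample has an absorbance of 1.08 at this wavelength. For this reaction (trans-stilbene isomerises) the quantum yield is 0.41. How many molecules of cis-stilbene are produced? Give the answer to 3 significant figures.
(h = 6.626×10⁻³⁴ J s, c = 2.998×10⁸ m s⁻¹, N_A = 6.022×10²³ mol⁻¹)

4.96×10¹⁹ molecules

Photon energy at 325 nm: hc/λ = (6.626×10⁻³⁴)(2.998×10⁸)/(325×10⁻⁹) = 6.112×10⁻¹⁹ J.
Energy delivered: (43.8 mW)(1840 s) = 80.59 J.
Photons incident: 80.59 / 6.112×10⁻¹⁹ = 1.319×10²⁰, i.e. 1.319×10²⁰/6.022×10²³ = 2.190×10⁻⁴ mol.
Fraction absorbed: 1 − 10^(−1.08) = 0.9168.
Photons absorbed: 0.9168 × 2.190×10⁻⁴ = 2.008×10⁻⁴ mol.
Product: Φ × n_abs = 0.41 × 2.008×10⁻⁴ = 8.233×10⁻⁵ mol.
As a count: 8.233×10⁻⁵ × 6.022×10²³ = 4.96×10¹⁹.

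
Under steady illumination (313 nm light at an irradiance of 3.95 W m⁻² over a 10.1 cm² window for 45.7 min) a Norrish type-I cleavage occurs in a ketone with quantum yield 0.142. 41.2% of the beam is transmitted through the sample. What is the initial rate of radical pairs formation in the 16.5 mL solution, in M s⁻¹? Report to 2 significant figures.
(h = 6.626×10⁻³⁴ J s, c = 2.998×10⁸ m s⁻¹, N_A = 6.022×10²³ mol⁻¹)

Photon energy at 313 nm: hc/λ = (6.626×10⁻³⁴)(2.998×10⁸)/(313×10⁻⁹) = 6.347×10⁻¹⁹ J.
Energy delivered: (3.95 W m⁻²)(10.1×10⁻⁴ m²)(2742 s) = 10.94 J.
Photons incident: 10.94 / 6.347×10⁻¹⁹ = 1.724×10¹⁹, i.e. 1.724×10¹⁹/6.022×10²³ = 2.863×10⁻⁵ mol.
Fraction absorbed: 1 − 41.2/100 = 0.5880.
Photons absorbed: 0.5880 × 2.863×10⁻⁵ = 1.683×10⁻⁵ mol.
Product formed: 0.142 × 1.683×10⁻⁵ = 2.390×10⁻⁶ mol.
Rate: 2.390×10⁻⁶ mol / (2742 s × 0.0165 L) = 5.3×10⁻⁸ M s⁻¹.

5.3×10⁻⁸ M s⁻¹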